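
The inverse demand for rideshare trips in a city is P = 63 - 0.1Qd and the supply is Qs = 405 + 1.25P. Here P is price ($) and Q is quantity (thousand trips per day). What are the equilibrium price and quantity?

P* = 20, Q* = 430

Inverting to quantity form: Qd = 630 - 10P.
Equating demand and supply, 630 - 10P = 405 + 1.25P gives 11.25P = 225, so P* = 20.
Substitute back: Q* = 630 - 10(20) = 430.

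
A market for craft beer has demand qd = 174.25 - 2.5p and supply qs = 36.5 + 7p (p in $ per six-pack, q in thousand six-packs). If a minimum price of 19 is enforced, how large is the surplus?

At p = 19: qd = 126.75 and qs = 169.5.
Surplus = qs - qd = 169.5 - 126.75 = 42.75.

Surplus = 42.75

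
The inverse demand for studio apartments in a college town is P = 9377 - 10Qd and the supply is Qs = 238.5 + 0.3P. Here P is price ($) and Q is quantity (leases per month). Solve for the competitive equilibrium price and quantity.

Solving each curve for Q: Qd = 937.7 - 0.1P.
The market clears where 937.7 - 0.1P = 238.5 + 0.3P. Rearranging, 0.4P = 699.2, hence P* = 1748.
Plugging P* into demand: Q* = 937.7 - 0.1(1748) = 762.9.

P* = 1748, Q* = 762.9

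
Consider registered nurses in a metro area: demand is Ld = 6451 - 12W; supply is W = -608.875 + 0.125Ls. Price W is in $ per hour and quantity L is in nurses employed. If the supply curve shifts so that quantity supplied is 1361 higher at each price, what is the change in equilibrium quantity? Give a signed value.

ΔL = 816.6

Solving each curve for L: Ls = 4871 + 8W.
The market clears where 6451 - 12W = 4871 + 8W. Rearranging, 20W = 1580, hence W* = 79.
From the demand curve, L* = 6451 - 12(79) = 5503.
After the shift, supply is Ls = 6232 + 8W.
The new intersection has 219 = 20W, i.e. W = 10.95, L = 6319.6.
ΔL = 6319.6 - 5503 = 816.6.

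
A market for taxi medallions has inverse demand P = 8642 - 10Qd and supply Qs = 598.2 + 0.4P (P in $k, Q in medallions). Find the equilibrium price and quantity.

Rewriting in direct form: Qd = 864.2 - 0.1P.
At equilibrium Qd = Qs, so 864.2 - 0.1P = 598.2 + 0.4P; collecting terms, 266 = 0.5P and P* = 532.
From the demand curve, Q* = 864.2 - 0.1(532) = 811.

P* = 532, Q* = 811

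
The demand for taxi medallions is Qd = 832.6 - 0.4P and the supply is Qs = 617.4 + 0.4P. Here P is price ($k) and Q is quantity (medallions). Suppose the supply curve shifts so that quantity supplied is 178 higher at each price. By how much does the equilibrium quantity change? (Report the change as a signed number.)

ΔQ = 89

Set Qd = Qs: 832.6 - 0.4P = 617.4 + 0.4P, so 215.2 = 0.8P and P* = 269.
Plugging P* into demand: Q* = 832.6 - 0.4(269) = 725.
After the shift, supply is Qs = 795.4 + 0.4P.
Re-solving, 0.8P = 37.2 gives P = 46.5 and Q = 814.
ΔQ = 814 - 725 = 89.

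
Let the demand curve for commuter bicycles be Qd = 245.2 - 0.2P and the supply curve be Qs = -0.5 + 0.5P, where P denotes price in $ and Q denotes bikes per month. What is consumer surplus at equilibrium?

Equating demand and supply, 245.2 - 0.2P = -0.5 + 0.5P gives 0.7P = 245.7, so P* = 351.
Plugging P* into demand: Q* = 245.2 - 0.2(351) = 175.
Demand choke price (Qd = 0): P = 245.2/0.2 = 1226. Consumer surplus = ½ × (1226 - 351) × 175 = 76562.5.

Consumer surplus = 76562.5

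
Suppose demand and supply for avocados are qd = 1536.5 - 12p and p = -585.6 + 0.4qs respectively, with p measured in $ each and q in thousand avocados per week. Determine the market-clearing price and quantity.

Inverting to quantity form: qs = 1464 + 2.5p.
Equating demand and supply, 1536.5 - 12p = 1464 + 2.5p gives 14.5p = 72.5, so p* = 5.
Plugging p* into demand: q* = 1536.5 - 12(5) = 1476.5.

p* = 5, q* = 1476.5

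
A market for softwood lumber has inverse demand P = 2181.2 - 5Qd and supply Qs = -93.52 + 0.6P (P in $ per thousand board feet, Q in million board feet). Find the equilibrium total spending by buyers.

Inverting to quantity form: Qd = 436.24 - 0.2P.
At equilibrium Qd = Qs, so 436.24 - 0.2P = -93.52 + 0.6P; collecting terms, 529.76 = 0.8P and P* = 662.2.
Plugging P* into demand: Q* = 436.24 - 0.2(662.2) = 303.8.
Total spending by buyers = P* × Q* = 662.2 × 303.8 = 201176.36.

Total spending by buyers = 201176.36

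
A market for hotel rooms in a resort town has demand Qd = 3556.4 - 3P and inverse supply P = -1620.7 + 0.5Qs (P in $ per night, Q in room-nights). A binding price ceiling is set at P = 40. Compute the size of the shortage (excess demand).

In direct form, Qs = 3241.4 + 2P.
With P fixed at 40, quantity demanded is 3436.4 and quantity supplied is 3321.4.
Shortage = Qd - Qs = 3436.4 - 3321.4 = 115.

Shortage = 115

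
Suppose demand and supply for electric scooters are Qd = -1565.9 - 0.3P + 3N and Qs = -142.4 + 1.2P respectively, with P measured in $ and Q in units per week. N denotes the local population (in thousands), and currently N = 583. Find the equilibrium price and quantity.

P* = 217, Q* = 118

With N = 583, demand is Qd = 183.1 - 0.3P.
Set Qd = Qs: 183.1 - 0.3P = -142.4 + 1.2P, so 325.5 = 1.5P and P* = 217.
Then Q* = 183.1 - 0.3(217) = 118.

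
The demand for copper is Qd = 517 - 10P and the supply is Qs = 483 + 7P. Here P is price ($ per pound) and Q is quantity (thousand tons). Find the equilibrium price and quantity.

P* = 2, Q* = 497

The market clears where 517 - 10P = 483 + 7P. Rearranging, 17P = 34, hence P* = 2.
Plugging P* into demand: Q* = 517 - 10(2) = 497.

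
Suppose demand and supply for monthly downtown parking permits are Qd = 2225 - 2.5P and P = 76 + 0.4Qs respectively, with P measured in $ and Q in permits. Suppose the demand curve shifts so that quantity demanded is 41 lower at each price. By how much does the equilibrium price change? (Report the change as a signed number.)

Rewriting in direct form: Qs = -190 + 2.5P.
Equating demand and supply, 2225 - 2.5P = -190 + 2.5P gives 5P = 2415, so P* = 483.
Plugging P* into demand: Q* = 2225 - 2.5(483) = 1017.5.
After the shift, demand is Qd = 2184 - 2.5P.
Re-solving, 5P = 2374 gives P = 474.8 and Q = 997.
ΔP = 474.8 - 483 = -8.2.

ΔP = -8.2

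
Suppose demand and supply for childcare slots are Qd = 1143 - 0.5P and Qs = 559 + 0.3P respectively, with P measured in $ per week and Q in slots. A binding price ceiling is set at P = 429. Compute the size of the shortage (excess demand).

At P = 429: Qd = 928.5 and Qs = 687.7.
Shortage = Qd - Qs = 928.5 - 687.7 = 240.8.

Shortage = 240.8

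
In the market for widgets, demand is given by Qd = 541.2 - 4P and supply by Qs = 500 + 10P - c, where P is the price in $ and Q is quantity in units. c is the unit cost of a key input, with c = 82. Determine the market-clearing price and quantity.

P* = 8.8, Q* = 506

With c = 82, supply is Qs = 418 + 10P.
At equilibrium Qd = Qs, so 541.2 - 4P = 418 + 10P; collecting terms, 123.2 = 14P and P* = 8.8.
Plugging P* into demand: Q* = 541.2 - 4(8.8) = 506.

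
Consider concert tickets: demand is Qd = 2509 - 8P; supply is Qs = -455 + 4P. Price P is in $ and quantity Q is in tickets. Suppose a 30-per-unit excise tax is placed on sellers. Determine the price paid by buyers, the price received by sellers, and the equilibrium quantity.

Sellers keep P_s = P_b - 30 per unit, so supply in terms of the buyer price is Qs = -575 + 4P_b.
Set Qd = Qs: 2509 - 8P_b = -575 + 4P_b, so 3084 = 12P_b and P_b = 257.
Then P_s = 257 - 30 = 227 and Q = 2509 - 8(257) = 453.

P_b = 257, P_s = 227, Q = 453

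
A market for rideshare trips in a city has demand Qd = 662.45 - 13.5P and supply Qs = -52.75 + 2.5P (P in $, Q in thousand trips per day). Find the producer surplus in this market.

Set Qd = Qs: 662.45 - 13.5P = -52.75 + 2.5P, so 715.2 = 16P and P* = 44.7.
Then Q* = 662.45 - 13.5(44.7) = 59.
Supply choke price (Qs = 0): P = 21.1. Producer surplus = ½ × (44.7 - 21.1) × 59 = 696.2.

Producer surplus = 696.2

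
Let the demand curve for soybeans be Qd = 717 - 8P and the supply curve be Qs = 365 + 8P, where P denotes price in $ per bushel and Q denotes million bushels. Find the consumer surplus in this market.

Consumer surplus = 18292.5625

The market clears where 717 - 8P = 365 + 8P. Rearranging, 16P = 352, hence P* = 22.
Then Q* = 717 - 8(22) = 541.
Demand choke price (Qd = 0): P = 717/8 = 89.625. Consumer surplus = ½ × (89.625 - 22) × 541 = 18292.5625.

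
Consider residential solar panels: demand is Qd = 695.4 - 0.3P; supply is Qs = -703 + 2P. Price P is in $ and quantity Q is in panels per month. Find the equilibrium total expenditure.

Total expenditure = 311904

The market clears where 695.4 - 0.3P = -703 + 2P. Rearranging, 2.3P = 1398.4, hence P* = 608.
Plugging P* into demand: Q* = 695.4 - 0.3(608) = 513.
Total expenditure = P* × Q* = 608 × 513 = 311904.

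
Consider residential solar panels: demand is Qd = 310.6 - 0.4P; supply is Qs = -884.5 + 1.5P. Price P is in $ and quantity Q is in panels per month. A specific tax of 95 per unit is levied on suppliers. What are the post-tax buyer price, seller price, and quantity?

P_b = 704, P_s = 609, Q = 29

Suppliers keep P_s = P_b - 95 per unit, so supply in terms of the buyer price is Qs = -1027 + 1.5P_b.
Market clearing requires 310.6 - 0.4P_b = -1027 + 1.5P_b; hence 1337.6 = 1.9P_b and P_b = 704.
So P_s = 609 and the quantity traded is Q = 310.6 - 0.4(704) = 29.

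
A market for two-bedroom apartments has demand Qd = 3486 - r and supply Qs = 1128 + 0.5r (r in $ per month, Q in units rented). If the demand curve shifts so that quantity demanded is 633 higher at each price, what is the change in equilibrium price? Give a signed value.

Δr = 422

The market clears where 3486 - r = 1128 + 0.5r. Rearranging, 1.5r = 2358, hence r* = 1572.
Plugging r* into demand: Q* = 3486 - 1572 = 1914.
After the shift, demand is Qd = 4119 - r.
The new intersection has 2991 = 1.5r, i.e. r = 1994, Q = 2125.
Δr = 1994 - 1572 = 422.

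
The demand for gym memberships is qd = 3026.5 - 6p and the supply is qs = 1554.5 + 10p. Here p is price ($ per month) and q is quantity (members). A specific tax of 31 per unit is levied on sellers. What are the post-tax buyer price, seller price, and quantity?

With a tax of 31 on sellers, they supply based on the net price p_s = p_b - 31, so qs = 1244.5 + 10p_b.
Set qd = qs: 3026.5 - 6p_b = 1244.5 + 10p_b, so 1782 = 16p_b and p_b = 111.375.
So p_s = 80.375 and the quantity traded is q = 3026.5 - 6(111.375) = 2358.25.

p_b = 111.375, p_s = 80.375, q = 2358.25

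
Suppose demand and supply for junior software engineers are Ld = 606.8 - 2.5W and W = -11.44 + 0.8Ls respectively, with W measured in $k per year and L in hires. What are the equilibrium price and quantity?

Solving each curve for L: Ls = 14.3 + 1.25W.
Set Ld = Ls: 606.8 - 2.5W = 14.3 + 1.25W, so 592.5 = 3.75W and W* = 158.
From the demand curve, L* = 606.8 - 2.5(158) = 211.8.

W* = 158, L* = 211.8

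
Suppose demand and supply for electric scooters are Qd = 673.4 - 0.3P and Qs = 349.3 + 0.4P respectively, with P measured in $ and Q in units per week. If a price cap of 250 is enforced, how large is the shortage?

Evaluating both curves at the ceiling price 250 gives Qd = 598.4, Qs = 449.3.
Shortage = Qd - Qs = 598.4 - 449.3 = 149.1.

Shortage = 149.1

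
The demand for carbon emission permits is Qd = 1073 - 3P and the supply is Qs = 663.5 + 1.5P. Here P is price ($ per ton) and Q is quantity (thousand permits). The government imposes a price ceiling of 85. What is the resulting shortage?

Shortage = 27

At P = 85: Qd = 818 and Qs = 791.
Shortage = Qd - Qs = 818 - 791 = 27.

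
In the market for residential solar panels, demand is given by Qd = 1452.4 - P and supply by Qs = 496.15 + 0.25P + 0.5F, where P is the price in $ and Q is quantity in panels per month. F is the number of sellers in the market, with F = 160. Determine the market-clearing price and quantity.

With F = 160, supply is Qs = 576.15 + 0.25P.
Equating demand and supply, 1452.4 - P = 576.15 + 0.25P gives 1.25P = 876.25, so P* = 701.
Then Q* = 1452.4 - 701 = 751.4.

P* = 701, Q* = 751.4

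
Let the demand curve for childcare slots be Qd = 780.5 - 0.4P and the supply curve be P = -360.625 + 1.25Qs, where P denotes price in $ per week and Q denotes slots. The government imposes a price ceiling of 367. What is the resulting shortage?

In direct form, Qs = 288.5 + 0.8P.
At P = 367: Qd = 633.7 and Qs = 582.1.
Shortage = Qd - Qs = 633.7 - 582.1 = 51.6.

Shortage = 51.6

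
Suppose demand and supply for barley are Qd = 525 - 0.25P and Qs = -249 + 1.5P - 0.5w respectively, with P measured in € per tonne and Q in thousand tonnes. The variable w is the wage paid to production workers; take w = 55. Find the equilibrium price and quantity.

P* = 458, Q* = 410.5

With w = 55, supply is Qs = -276.5 + 1.5P.
Equating demand and supply, 525 - 0.25P = -276.5 + 1.5P gives 1.75P = 801.5, so P* = 458.
Substitute back: Q* = 525 - 0.25(458) = 410.5.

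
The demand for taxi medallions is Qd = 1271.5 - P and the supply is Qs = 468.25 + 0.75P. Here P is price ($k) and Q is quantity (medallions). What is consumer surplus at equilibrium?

At equilibrium Qd = Qs, so 1271.5 - P = 468.25 + 0.75P; collecting terms, 803.25 = 1.75P and P* = 459.
Plugging P* into demand: Q* = 1271.5 - 459 = 812.5.
Demand choke price (Qd = 0): P = 1271.5. Consumer surplus = ½ × (1271.5 - 459) × 812.5 = 330078.125.

Consumer surplus = 330078.125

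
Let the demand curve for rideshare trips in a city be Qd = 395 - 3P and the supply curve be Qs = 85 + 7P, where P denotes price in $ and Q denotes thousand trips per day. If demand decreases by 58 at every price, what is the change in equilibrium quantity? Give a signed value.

ΔQ = -40.6

At equilibrium Qd = Qs, so 395 - 3P = 85 + 7P; collecting terms, 310 = 10P and P* = 31.
Plugging P* into demand: Q* = 395 - 3(31) = 302.
After the shift, demand is Qd = 337 - 3P.
Re-solving, 10P = 252 gives P = 25.2 and Q = 261.4.
ΔQ = 261.4 - 302 = -40.6.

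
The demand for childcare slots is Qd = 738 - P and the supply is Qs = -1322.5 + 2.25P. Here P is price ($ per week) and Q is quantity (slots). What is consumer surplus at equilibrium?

The market clears where 738 - P = -1322.5 + 2.25P. Rearranging, 3.25P = 2060.5, hence P* = 634.
Then Q* = 738 - 634 = 104.
Demand choke price (Qd = 0): P = 738. Consumer surplus = ½ × (738 - 634) × 104 = 5408.

Consumer surplus = 5408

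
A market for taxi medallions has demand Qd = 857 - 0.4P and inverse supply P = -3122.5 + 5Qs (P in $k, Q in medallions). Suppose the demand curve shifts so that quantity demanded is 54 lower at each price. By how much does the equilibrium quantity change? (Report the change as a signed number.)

ΔQ = -18

Inverting to quantity form: Qs = 624.5 + 0.2P.
The market clears where 857 - 0.4P = 624.5 + 0.2P. Rearranging, 0.6P = 232.5, hence P* = 387.5.
Substitute back: Q* = 857 - 0.4(387.5) = 702.
After the shift, demand is Qd = 803 - 0.4P.
Re-solving, 0.6P = 178.5 gives P = 297.5 and Q = 684.
ΔQ = 684 - 702 = -18.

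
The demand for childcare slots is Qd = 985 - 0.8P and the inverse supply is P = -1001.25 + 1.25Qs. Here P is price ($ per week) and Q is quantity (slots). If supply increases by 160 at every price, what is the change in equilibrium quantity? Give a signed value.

Inverting to quantity form: Qs = 801 + 0.8P.
Set Qd = Qs: 985 - 0.8P = 801 + 0.8P, so 184 = 1.6P and P* = 115.
Plugging P* into demand: Q* = 985 - 0.8(115) = 893.
After the shift, supply is Qs = 961 + 0.8P.
The new intersection has 24 = 1.6P, i.e. P = 15, Q = 973.
ΔQ = 973 - 893 = 80.

ΔQ = 80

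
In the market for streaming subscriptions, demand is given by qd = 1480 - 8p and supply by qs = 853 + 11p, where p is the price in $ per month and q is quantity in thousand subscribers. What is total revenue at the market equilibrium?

Equating demand and supply, 1480 - 8p = 853 + 11p gives 19p = 627, so p* = 33.
Substitute back: q* = 1480 - 8(33) = 1216.
Total revenue = p* × q* = 33 × 1216 = 40128.

Total revenue = 40128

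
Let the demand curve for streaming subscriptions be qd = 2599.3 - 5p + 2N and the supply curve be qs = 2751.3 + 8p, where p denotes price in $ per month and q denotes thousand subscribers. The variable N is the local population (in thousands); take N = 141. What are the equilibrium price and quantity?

With N = 141, demand is qd = 2881.3 - 5p.
At equilibrium qd = qs, so 2881.3 - 5p = 2751.3 + 8p; collecting terms, 130 = 13p and p* = 10.
Then q* = 2881.3 - 5(10) = 2831.3.

p* = 10, q* = 2831.3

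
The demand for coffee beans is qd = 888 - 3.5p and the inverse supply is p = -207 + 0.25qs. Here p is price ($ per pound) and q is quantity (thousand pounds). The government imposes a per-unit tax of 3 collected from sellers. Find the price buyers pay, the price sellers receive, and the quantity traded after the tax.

Rewriting in direct form: qs = 828 + 4p.
With a tax of 3 on sellers, they supply based on the net price p_s = p_b - 3, so qs = 816 + 4p_b.
Equate demand and the shifted supply: 888 - 3.5p_b = 816 + 4p_b, giving 7.5p_b = 72, so p_b = 9.6.
So p_s = 6.6 and the quantity traded is q = 888 - 3.5(9.6) = 854.4.

p_b = 9.6, p_s = 6.6, q = 854.4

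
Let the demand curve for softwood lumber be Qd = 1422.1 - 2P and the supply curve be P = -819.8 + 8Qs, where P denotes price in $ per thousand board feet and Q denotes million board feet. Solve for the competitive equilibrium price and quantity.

Solving each curve for Q: Qs = 102.475 + 0.125P.
The market clears where 1422.1 - 2P = 102.475 + 0.125P. Rearranging, 2.125P = 1319.625, hence P* = 621.
Plugging P* into demand: Q* = 1422.1 - 2(621) = 180.1.

P* = 621, Q* = 180.1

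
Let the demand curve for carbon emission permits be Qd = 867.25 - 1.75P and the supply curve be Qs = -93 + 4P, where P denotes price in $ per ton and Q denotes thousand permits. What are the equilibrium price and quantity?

At equilibrium Qd = Qs, so 867.25 - 1.75P = -93 + 4P; collecting terms, 960.25 = 5.75P and P* = 167.
From the demand curve, Q* = 867.25 - 1.75(167) = 575.

P* = 167, Q* = 575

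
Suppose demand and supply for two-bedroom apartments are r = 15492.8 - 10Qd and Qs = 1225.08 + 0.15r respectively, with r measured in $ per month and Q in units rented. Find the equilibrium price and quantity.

Rewriting in direct form: Qd = 1549.28 - 0.1r.
The market clears where 1549.28 - 0.1r = 1225.08 + 0.15r. Rearranging, 0.25r = 324.2, hence r* = 1296.8.
Then Q* = 1549.28 - 0.1(1296.8) = 1419.6.

r* = 1296.8, Q* = 1419.6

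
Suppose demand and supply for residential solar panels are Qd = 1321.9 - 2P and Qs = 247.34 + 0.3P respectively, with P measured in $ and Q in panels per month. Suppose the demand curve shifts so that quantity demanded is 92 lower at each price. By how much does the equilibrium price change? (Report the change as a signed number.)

Set Qd = Qs: 1321.9 - 2P = 247.34 + 0.3P, so 1074.56 = 2.3P and P* = 467.2.
Substitute back: Q* = 1321.9 - 2(467.2) = 387.5.
After the shift, demand is Qd = 1229.9 - 2P.
New equilibrium: 982.56 = 2.3P, so P = 427.2 and Q = 375.5.
ΔP = 427.2 - 467.2 = -40.

ΔP = -40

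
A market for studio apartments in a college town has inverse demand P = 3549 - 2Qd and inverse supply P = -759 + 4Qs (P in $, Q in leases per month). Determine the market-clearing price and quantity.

Rewriting in direct form: Qd = 1774.5 - 0.5P and Qs = 189.75 + 0.25P.
At equilibrium Qd = Qs, so 1774.5 - 0.5P = 189.75 + 0.25P; collecting terms, 1584.75 = 0.75P and P* = 2113.
Plugging P* into demand: Q* = 1774.5 - 0.5(2113) = 718.

P* = 2113, Q* = 718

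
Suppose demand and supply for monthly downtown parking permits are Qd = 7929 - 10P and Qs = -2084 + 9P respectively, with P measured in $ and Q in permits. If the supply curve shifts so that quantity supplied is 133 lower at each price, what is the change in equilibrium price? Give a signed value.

ΔP = 7

At equilibrium Qd = Qs, so 7929 - 10P = -2084 + 9P; collecting terms, 10013 = 19P and P* = 527.
Then Q* = 7929 - 10(527) = 2659.
After the shift, supply is Qs = -2217 + 9P.
New equilibrium: 10146 = 19P, so P = 534 and Q = 2589.
ΔP = 534 - 527 = 7.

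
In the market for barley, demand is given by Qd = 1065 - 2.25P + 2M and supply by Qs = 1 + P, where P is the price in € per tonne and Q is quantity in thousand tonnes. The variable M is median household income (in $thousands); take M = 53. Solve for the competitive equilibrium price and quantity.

With M = 53, demand is Qd = 1171 - 2.25P.
Equating demand and supply, 1171 - 2.25P = 1 + P gives 3.25P = 1170, so P* = 360.
Substitute back: Q* = 1171 - 2.25(360) = 361.

P* = 360, Q* = 361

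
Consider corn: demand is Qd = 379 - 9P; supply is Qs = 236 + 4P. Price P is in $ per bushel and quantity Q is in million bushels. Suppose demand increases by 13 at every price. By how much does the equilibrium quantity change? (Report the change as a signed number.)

ΔQ = 4

At equilibrium Qd = Qs, so 379 - 9P = 236 + 4P; collecting terms, 143 = 13P and P* = 11.
Substitute back: Q* = 379 - 9(11) = 280.
After the shift, demand is Qd = 392 - 9P.
New equilibrium: 156 = 13P, so P = 12 and Q = 284.
ΔQ = 284 - 280 = 4.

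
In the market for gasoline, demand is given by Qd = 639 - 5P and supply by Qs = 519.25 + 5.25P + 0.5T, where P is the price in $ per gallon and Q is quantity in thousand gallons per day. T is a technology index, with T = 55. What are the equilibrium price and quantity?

With T = 55, supply is Qs = 546.75 + 5.25P.
Equating demand and supply, 639 - 5P = 546.75 + 5.25P gives 10.25P = 92.25, so P* = 9.
Plugging P* into demand: Q* = 639 - 5(9) = 594.

P* = 9, Q* = 594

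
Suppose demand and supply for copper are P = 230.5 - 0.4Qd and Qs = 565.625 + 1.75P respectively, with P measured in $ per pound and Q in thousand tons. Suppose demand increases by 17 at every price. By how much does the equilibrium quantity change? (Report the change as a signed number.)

ΔQ = 7

In direct form, Qd = 576.25 - 2.5P.
Set Qd = Qs: 576.25 - 2.5P = 565.625 + 1.75P, so 10.625 = 4.25P and P* = 2.5.
From the demand curve, Q* = 576.25 - 2.5(2.5) = 570.
After the shift, demand is Qd = 593.25 - 2.5P.
Re-solving, 4.25P = 27.625 gives P = 6.5 and Q = 577.
ΔQ = 577 - 570 = 7.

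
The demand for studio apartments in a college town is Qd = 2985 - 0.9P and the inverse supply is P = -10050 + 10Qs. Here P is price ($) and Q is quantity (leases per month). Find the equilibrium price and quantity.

In direct form, Qs = 1005 + 0.1P.
Equating demand and supply, 2985 - 0.9P = 1005 + 0.1P gives P = 1980, so P* = 1980.
From the demand curve, Q* = 2985 - 0.9(1980) = 1203.

P* = 1980, Q* = 1203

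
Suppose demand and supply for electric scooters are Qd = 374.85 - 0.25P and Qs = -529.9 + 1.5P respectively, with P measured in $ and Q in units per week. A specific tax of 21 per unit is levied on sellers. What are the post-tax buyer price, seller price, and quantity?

With a tax of 21 on sellers, they supply based on the net price P_s = P_b - 21, so Qs = -561.4 + 1.5P_b.
Equate demand and the shifted supply: 374.85 - 0.25P_b = -561.4 + 1.5P_b, giving 1.75P_b = 936.25, so P_b = 535.
Then P_s = 535 - 21 = 514 and Q = 374.85 - 0.25(535) = 241.1.

P_b = 535, P_s = 514, Q = 241.1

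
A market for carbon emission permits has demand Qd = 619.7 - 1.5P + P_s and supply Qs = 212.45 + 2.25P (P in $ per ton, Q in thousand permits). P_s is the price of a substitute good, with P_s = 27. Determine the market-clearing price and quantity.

P* = 115.8, Q* = 473

With P_s = 27, demand is Qd = 646.7 - 1.5P.
Set Qd = Qs: 646.7 - 1.5P = 212.45 + 2.25P, so 434.25 = 3.75P and P* = 115.8.
Then Q* = 646.7 - 1.5(115.8) = 473.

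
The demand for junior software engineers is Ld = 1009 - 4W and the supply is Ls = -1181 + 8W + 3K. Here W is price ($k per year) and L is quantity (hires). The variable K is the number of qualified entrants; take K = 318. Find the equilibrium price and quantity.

With K = 318, supply is Ls = -227 + 8W.
At equilibrium Ld = Ls, so 1009 - 4W = -227 + 8W; collecting terms, 1236 = 12W and W* = 103.
Substitute back: L* = 1009 - 4(103) = 597.

W* = 103, L* = 597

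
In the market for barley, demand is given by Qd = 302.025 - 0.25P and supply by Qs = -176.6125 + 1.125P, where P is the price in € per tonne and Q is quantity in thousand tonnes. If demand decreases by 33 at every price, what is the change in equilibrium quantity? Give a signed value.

The market clears where 302.025 - 0.25P = -176.6125 + 1.125P. Rearranging, 1.375P = 478.6375, hence P* = 348.1.
Substitute back: Q* = 302.025 - 0.25(348.1) = 215.
After the shift, demand is Qd = 269.025 - 0.25P.
New equilibrium: 445.6375 = 1.375P, so P = 324.1 and Q = 188.
ΔQ = 188 - 215 = -27.

ΔQ = -27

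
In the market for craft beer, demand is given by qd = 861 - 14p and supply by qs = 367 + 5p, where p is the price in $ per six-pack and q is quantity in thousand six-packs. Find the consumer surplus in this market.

Consumer surplus = 8821.75

The market clears where 861 - 14p = 367 + 5p. Rearranging, 19p = 494, hence p* = 26.
Plugging p* into demand: q* = 861 - 14(26) = 497.
Demand choke price (qd = 0): p = 861/14 = 61.5. Consumer surplus = ½ × (61.5 - 26) × 497 = 8821.75.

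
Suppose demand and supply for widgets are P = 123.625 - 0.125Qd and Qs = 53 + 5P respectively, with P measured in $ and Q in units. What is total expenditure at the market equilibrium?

Total expenditure = 29736

Rewriting in direct form: Qd = 989 - 8P.
The market clears where 989 - 8P = 53 + 5P. Rearranging, 13P = 936, hence P* = 72.
From the demand curve, Q* = 989 - 8(72) = 413.
Total expenditure = P* × Q* = 72 × 413 = 29736.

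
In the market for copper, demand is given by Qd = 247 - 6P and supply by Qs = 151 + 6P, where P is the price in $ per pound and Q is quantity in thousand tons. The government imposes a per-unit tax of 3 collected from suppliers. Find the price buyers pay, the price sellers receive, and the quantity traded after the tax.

The tax drives a wedge P_b - P_s = 3. Substituting P_s = P_b - 3 into supply: Qs = 133 + 6P_b.
Equate demand and the shifted supply: 247 - 6P_b = 133 + 6P_b, giving 12P_b = 114, so P_b = 9.5.
Then P_s = 9.5 - 3 = 6.5 and Q = 247 - 6(9.5) = 190.

P_b = 9.5, P_s = 6.5, Q = 190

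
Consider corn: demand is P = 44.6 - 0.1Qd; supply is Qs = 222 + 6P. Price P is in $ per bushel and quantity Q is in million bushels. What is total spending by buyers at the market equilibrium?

Total spending by buyers = 4284

Solving each curve for Q: Qd = 446 - 10P.
Equating demand and supply, 446 - 10P = 222 + 6P gives 16P = 224, so P* = 14.
Then Q* = 446 - 10(14) = 306.
Total spending by buyers = P* × Q* = 14 × 306 = 4284.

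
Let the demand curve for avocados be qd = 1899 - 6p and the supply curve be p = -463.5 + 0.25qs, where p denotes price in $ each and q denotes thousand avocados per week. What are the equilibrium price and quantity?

p* = 4.5, q* = 1872

Rewriting in direct form: qs = 1854 + 4p.
Set qd = qs: 1899 - 6p = 1854 + 4p, so 45 = 10p and p* = 4.5.
Substitute back: q* = 1899 - 6(4.5) = 1872.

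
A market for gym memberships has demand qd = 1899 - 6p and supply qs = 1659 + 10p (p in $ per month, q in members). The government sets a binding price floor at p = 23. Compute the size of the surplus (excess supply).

With p fixed at 23, quantity demanded is 1761 and quantity supplied is 1889.
Surplus = qs - qd = 1889 - 1761 = 128.

Surplus = 128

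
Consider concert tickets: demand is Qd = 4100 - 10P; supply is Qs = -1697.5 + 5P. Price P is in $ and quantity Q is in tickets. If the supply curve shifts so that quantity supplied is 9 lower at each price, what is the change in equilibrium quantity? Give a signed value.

Equating demand and supply, 4100 - 10P = -1697.5 + 5P gives 15P = 5797.5, so P* = 386.5.
Plugging P* into demand: Q* = 4100 - 10(386.5) = 235.
After the shift, supply is Qs = -1706.5 + 5P.
New equilibrium: 5806.5 = 15P, so P = 387.1 and Q = 229.
ΔQ = 229 - 235 = -6.

ΔQ = -6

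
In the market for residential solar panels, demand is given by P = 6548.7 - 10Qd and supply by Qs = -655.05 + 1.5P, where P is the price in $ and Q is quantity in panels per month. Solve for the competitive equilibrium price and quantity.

P* = 818.7, Q* = 573

In direct form, Qd = 654.87 - 0.1P.
At equilibrium Qd = Qs, so 654.87 - 0.1P = -655.05 + 1.5P; collecting terms, 1309.92 = 1.6P and P* = 818.7.
From the demand curve, Q* = 654.87 - 0.1(818.7) = 573.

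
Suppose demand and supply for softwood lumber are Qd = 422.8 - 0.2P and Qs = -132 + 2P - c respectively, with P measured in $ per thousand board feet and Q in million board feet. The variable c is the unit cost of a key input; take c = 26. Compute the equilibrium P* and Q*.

P* = 264, Q* = 370

With c = 26, supply is Qs = -158 + 2P.
Equating demand and supply, 422.8 - 0.2P = -158 + 2P gives 2.2P = 580.8, so P* = 264.
Plugging P* into demand: Q* = 422.8 - 0.2(264) = 370.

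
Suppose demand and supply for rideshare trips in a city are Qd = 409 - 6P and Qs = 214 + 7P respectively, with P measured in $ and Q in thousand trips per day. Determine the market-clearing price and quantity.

The market clears where 409 - 6P = 214 + 7P. Rearranging, 13P = 195, hence P* = 15.
Then Q* = 409 - 6(15) = 319.

P* = 15, Q* = 319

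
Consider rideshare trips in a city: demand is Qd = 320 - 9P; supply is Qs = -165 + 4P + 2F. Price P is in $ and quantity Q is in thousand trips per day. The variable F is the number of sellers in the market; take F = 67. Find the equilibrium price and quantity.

With F = 67, supply is Qs = -31 + 4P.
The market clears where 320 - 9P = -31 + 4P. Rearranging, 13P = 351, hence P* = 27.
Substitute back: Q* = 320 - 9(27) = 77.

P* = 27, Q* = 77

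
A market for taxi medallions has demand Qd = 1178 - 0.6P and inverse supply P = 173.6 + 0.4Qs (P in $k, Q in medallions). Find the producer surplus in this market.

Producer surplus = 149991.2

Inverting to quantity form: Qs = -434 + 2.5P.
At equilibrium Qd = Qs, so 1178 - 0.6P = -434 + 2.5P; collecting terms, 1612 = 3.1P and P* = 520.
Plugging P* into demand: Q* = 1178 - 0.6(520) = 866.
Supply choke price (Qs = 0): P = 173.6. Producer surplus = ½ × (520 - 173.6) × 866 = 149991.2.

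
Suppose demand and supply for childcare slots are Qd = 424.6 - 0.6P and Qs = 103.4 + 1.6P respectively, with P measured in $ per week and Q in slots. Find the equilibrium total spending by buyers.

Equating demand and supply, 424.6 - 0.6P = 103.4 + 1.6P gives 2.2P = 321.2, so P* = 146.
From the demand curve, Q* = 424.6 - 0.6(146) = 337.
Total spending by buyers = P* × Q* = 146 × 337 = 49202.

Total spending by buyers = 49202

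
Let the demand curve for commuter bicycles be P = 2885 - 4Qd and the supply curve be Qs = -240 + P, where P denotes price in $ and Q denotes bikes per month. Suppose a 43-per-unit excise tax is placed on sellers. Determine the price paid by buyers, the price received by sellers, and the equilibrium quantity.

In direct form, Qd = 721.25 - 0.25P.
Sellers keep P_s = P_b - 43 per unit, so supply in terms of the buyer price is Qs = -283 + P_b.
Set Qd = Qs: 721.25 - 0.25P_b = -283 + P_b, so 1004.25 = 1.25P_b and P_b = 803.4.
Then P_s = 803.4 - 43 = 760.4 and Q = 721.25 - 0.25(803.4) = 520.4.

P_b = 803.4, P_s = 760.4, Q = 520.4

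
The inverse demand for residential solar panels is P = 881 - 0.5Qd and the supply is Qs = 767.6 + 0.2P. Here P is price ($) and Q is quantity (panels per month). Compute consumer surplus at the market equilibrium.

Consumer surplus = 184041

In direct form, Qd = 1762 - 2P.
At equilibrium Qd = Qs, so 1762 - 2P = 767.6 + 0.2P; collecting terms, 994.4 = 2.2P and P* = 452.
Plugging P* into demand: Q* = 1762 - 2(452) = 858.
Demand choke price (Qd = 0): P = 1762/2 = 881. Consumer surplus = ½ × (881 - 452) × 858 = 184041.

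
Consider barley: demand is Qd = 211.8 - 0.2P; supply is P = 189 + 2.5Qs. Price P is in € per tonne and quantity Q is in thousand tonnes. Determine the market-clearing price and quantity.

Solving each curve for Q: Qs = -75.6 + 0.4P.
At equilibrium Qd = Qs, so 211.8 - 0.2P = -75.6 + 0.4P; collecting terms, 287.4 = 0.6P and P* = 479.
Plugging P* into demand: Q* = 211.8 - 0.2(479) = 116.

P* = 479, Q* = 116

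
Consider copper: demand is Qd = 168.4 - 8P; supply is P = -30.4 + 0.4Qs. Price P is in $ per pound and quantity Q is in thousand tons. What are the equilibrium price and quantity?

Solving each curve for Q: Qs = 76 + 2.5P.
Set Qd = Qs: 168.4 - 8P = 76 + 2.5P, so 92.4 = 10.5P and P* = 8.8.
Plugging P* into demand: Q* = 168.4 - 8(8.8) = 98.

P* = 8.8, Q* = 98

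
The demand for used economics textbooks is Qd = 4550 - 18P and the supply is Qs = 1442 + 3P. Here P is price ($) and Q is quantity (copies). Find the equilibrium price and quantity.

At equilibrium Qd = Qs, so 4550 - 18P = 1442 + 3P; collecting terms, 3108 = 21P and P* = 148.
Then Q* = 4550 - 18(148) = 1886.

P* = 148, Q* = 1886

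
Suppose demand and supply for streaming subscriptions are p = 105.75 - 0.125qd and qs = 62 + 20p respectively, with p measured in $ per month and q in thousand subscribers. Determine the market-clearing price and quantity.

Inverting to quantity form: qd = 846 - 8p.
Equating demand and supply, 846 - 8p = 62 + 20p gives 28p = 784, so p* = 28.
From the demand curve, q* = 846 - 8(28) = 622.

p* = 28, q* = 622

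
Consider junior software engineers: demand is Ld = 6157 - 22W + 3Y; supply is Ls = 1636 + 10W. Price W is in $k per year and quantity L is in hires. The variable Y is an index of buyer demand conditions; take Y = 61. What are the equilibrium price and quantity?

With Y = 61, demand is Ld = 6340 - 22W.
The market clears where 6340 - 22W = 1636 + 10W. Rearranging, 32W = 4704, hence W* = 147.
Then L* = 6340 - 22(147) = 3106.

W* = 147, L* = 3106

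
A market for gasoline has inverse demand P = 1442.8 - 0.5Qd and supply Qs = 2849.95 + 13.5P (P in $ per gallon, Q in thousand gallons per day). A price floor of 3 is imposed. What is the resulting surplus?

Inverting to quantity form: Qd = 2885.6 - 2P.
Evaluating both curves at the floor price 3 gives Qd = 2879.6, Qs = 2890.45.
Surplus = Qs - Qd = 2890.45 - 2879.6 = 10.85.

Surplus = 10.85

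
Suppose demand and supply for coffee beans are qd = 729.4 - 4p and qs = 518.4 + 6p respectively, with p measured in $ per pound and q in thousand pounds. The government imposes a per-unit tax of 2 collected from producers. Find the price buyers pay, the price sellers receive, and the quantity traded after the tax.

p_b = 22.3, p_s = 20.3, q = 640.2

With a tax of 2 on producers, they supply based on the net price p_s = p_b - 2, so qs = 506.4 + 6p_b.
Set qd = qs: 729.4 - 4p_b = 506.4 + 6p_b, so 223 = 10p_b and p_b = 22.3.
So p_s = 20.3 and the quantity traded is q = 729.4 - 4(22.3) = 640.2.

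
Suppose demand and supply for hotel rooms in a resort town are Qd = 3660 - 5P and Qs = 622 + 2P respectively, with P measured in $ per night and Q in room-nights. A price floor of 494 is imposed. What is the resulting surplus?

With P fixed at 494, quantity demanded is 1190 and quantity supplied is 1610.
Surplus = Qs - Qd = 1610 - 1190 = 420.

Surplus = 420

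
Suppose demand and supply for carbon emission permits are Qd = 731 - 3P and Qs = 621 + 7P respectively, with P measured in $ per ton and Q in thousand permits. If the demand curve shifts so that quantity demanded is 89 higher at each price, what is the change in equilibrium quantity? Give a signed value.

Set Qd = Qs: 731 - 3P = 621 + 7P, so 110 = 10P and P* = 11.
Substitute back: Q* = 731 - 3(11) = 698.
After the shift, demand is Qd = 820 - 3P.
New equilibrium: 199 = 10P, so P = 19.9 and Q = 760.3.
ΔQ = 760.3 - 698 = 62.3.

ΔQ = 62.3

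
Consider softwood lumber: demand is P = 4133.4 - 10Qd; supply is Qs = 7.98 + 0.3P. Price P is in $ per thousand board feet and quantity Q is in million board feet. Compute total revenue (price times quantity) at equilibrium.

Rewriting in direct form: Qd = 413.34 - 0.1P.
Equating demand and supply, 413.34 - 0.1P = 7.98 + 0.3P gives 0.4P = 405.36, so P* = 1013.4.
Then Q* = 413.34 - 0.1(1013.4) = 312.
Total revenue = P* × Q* = 1013.4 × 312 = 316180.8.

Total revenue = 316180.8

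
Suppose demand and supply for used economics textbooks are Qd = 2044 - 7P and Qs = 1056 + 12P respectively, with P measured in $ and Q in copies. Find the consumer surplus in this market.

The market clears where 2044 - 7P = 1056 + 12P. Rearranging, 19P = 988, hence P* = 52.
From the demand curve, Q* = 2044 - 7(52) = 1680.
Demand choke price (Qd = 0): P = 2044/7 = 292. Consumer surplus = ½ × (292 - 52) × 1680 = 201600.

Consumer surplus = 201600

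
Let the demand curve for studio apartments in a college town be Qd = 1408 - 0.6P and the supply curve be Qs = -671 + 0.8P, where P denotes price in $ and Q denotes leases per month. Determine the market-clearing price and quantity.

Set Qd = Qs: 1408 - 0.6P = -671 + 0.8P, so 2079 = 1.4P and P* = 1485.
Then Q* = 1408 - 0.6(1485) = 517.

P* = 1485, Q* = 517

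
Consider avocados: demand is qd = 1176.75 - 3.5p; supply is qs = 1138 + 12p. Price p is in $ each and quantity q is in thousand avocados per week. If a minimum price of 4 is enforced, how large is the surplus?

Evaluating both curves at the floor price 4 gives qd = 1162.75, qs = 1186.
Surplus = qs - qd = 1186 - 1162.75 = 23.25.

Surplus = 23.25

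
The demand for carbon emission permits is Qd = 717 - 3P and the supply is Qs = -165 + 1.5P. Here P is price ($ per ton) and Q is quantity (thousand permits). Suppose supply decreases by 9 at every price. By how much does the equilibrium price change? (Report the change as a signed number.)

ΔP = 2

At equilibrium Qd = Qs, so 717 - 3P = -165 + 1.5P; collecting terms, 882 = 4.5P and P* = 196.
From the demand curve, Q* = 717 - 3(196) = 129.
After the shift, supply is Qs = -174 + 1.5P.
New equilibrium: 891 = 4.5P, so P = 198 and Q = 123.
ΔP = 198 - 196 = 2.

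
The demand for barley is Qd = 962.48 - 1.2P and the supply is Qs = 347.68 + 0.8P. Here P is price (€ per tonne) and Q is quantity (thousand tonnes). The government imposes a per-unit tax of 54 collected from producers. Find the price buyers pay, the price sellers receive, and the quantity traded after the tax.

P_b = 329, P_s = 275, Q = 567.68

With a tax of 54 on producers, they supply based on the net price P_s = P_b - 54, so Qs = 304.48 + 0.8P_b.
Equate demand and the shifted supply: 962.48 - 1.2P_b = 304.48 + 0.8P_b, giving 2P_b = 658, so P_b = 329.
So P_s = 275 and the quantity traded is Q = 962.48 - 1.2(329) = 567.68.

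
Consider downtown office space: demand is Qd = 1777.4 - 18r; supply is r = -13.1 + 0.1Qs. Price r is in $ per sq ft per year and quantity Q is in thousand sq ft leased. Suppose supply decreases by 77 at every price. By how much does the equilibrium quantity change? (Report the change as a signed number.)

ΔQ = -49.5

In direct form, Qs = 131 + 10r.
Set Qd = Qs: 1777.4 - 18r = 131 + 10r, so 1646.4 = 28r and r* = 58.8.
Plugging r* into demand: Q* = 1777.4 - 18(58.8) = 719.
After the shift, supply is Qs = 54 + 10r.
New equilibrium: 1723.4 = 28r, so r = 61.55 and Q = 669.5.
ΔQ = 669.5 - 719 = -49.5.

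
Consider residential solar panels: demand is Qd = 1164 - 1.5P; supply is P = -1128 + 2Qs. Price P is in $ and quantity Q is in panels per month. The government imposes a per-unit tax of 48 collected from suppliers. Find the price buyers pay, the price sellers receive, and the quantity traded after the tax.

P_b = 312, P_s = 264, Q = 696

Solving each curve for Q: Qs = 564 + 0.5P.
With a tax of 48 on suppliers, they supply based on the net price P_s = P_b - 48, so Qs = 540 + 0.5P_b.
Equate demand and the shifted supply: 1164 - 1.5P_b = 540 + 0.5P_b, giving 2P_b = 624, so P_b = 312.
So P_s = 264 and the quantity traded is Q = 1164 - 1.5(312) = 696.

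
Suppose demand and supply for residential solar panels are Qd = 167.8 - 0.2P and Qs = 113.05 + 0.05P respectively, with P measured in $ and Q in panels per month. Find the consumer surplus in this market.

Equating demand and supply, 167.8 - 0.2P = 113.05 + 0.05P gives 0.25P = 54.75, so P* = 219.
From the demand curve, Q* = 167.8 - 0.2(219) = 124.
Demand choke price (Qd = 0): P = 167.8/0.2 = 839. Consumer surplus = ½ × (839 - 219) × 124 = 38440.

Consumer surplus = 38440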